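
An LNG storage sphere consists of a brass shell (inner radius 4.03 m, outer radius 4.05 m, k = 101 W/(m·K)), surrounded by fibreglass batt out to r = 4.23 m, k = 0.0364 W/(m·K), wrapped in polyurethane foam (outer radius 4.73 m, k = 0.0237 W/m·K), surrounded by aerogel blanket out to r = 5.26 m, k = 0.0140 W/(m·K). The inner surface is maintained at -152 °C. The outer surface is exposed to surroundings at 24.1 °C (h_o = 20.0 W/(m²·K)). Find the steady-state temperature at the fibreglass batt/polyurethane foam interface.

T = -134 °C

Treat each layer as a resistance in series:
  R_brass = (1/4.03 − 1/4.05)/(4πk) = 0.001225/(4π·101) = 9.655×10^-7 K/W
  R_fibreglass batt = (1/4.05 − 1/4.23)/(4πk) = 0.01051/(4π·0.0364) = 0.02297 K/W
  R_polyurethane foam = (1/4.23 − 1/4.73)/(4πk) = 0.02499/(4π·0.0237) = 0.08391 K/W
  R_aerogel blanket = (1/4.73 − 1/5.26)/(4πk) = 0.02130/(4π·0.0140) = 0.1211 K/W
  R_conv,out = 1/(4πr²h) = 1/(4π·5.26²·20.0) = 1.438×10^-4 K/W
ΣR = 9.655×10^-7 + 0.02297 + 0.08391 + 0.1211 + 1.438×10^-4 = 0.2281 K/W
Q = ΔT/ΣR = (-152 °C − 24.1 °C)/0.2281 = -772.0 W
From the inner boundary to the fibreglass batt/polyurethane foam interface, ΣR_partial = 0.02297 K/W.
T_interface = T_in − Q·ΣR_partial = -152 °C − (-772.0)(0.02297) = -134 °C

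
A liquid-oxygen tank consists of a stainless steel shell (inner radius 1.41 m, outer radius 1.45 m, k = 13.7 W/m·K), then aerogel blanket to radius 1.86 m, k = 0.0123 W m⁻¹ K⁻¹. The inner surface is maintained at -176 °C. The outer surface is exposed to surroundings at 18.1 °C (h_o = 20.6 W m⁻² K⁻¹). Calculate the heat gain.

Resistance network (inner→outer):
  R_stainless steel = (1/1.41 − 1/1.45)/(4πk) = 0.01956/(4π·13.7) = 1.136×10^-4 K/W
  R_aerogel blanket = (1/1.45 − 1/1.86)/(4πk) = 0.1520/(4π·0.0123) = 0.9835 K/W
  R_conv,out = 1/(4πr²h) = 1/(4π·1.86²·20.6) = 0.001117 K/W
ΣR = 1.136×10^-4 + 0.9835 + 0.001117 = 0.9847 K/W
Q = ΔT/ΣR = (-176 °C − 18.1 °C)/0.9847 = -197 W
(Negative Q ⇒ heat flows inward; heat gain = 197 W.)

Q = 197 W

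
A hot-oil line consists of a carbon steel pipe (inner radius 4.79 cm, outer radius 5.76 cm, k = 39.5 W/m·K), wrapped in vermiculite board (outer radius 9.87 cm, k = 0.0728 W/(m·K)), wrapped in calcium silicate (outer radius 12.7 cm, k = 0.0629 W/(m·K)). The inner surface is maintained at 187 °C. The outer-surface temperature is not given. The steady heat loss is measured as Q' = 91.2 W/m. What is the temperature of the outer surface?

Sum the resistances:
  R'_carbon steel = ln(0.0576/0.0479)/(2πk) = 0.1844/(2π·39.5) = 7.430×10^-4 m·K/W
  R'_vermiculite board = ln(0.0987/0.0576)/(2πk) = 0.5386/(2π·0.0728) = 1.177 m·K/W
  R'_calcium silicate = ln(0.127/0.0987)/(2πk) = 0.2521/(2π·0.0629) = 0.6379 m·K/W
ΣR = 1.816 m·K/W
ΔT = Q'·ΣR = 91.2 × 1.816 = 165.6 K
Heat flows outward, so T_out = T_in − ΔT = 187 − 165.6 = 21.4 °C

T_out = 21.4 °C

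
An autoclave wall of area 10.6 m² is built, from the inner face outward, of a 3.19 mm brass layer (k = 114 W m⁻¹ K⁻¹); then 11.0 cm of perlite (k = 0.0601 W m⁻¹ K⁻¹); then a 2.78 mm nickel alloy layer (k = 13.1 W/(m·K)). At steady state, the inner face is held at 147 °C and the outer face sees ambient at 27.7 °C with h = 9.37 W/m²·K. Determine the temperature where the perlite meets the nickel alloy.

Series thermal resistances, inner to outer:
  R_brass = L/(kA) = 0.00319/(114·10.6) = 2.640×10^-6 K/W
  R_perlite = L/(kA) = 0.110/(0.0601·10.6) = 0.1727 K/W
  R_nickel alloy = L/(kA) = 0.00278/(13.1·10.6) = 2.002×10^-5 K/W
  R_conv,out = 1/(hA) = 1/(9.37·10.6) = 0.01007 K/W
ΣR = 2.640×10^-6 + 0.1727 + 2.002×10^-5 + 0.01007 = 0.1828 K/W
Q = ΔT/ΣR = (147 °C − 27.7 °C)/0.1828 = 652.6 W
From the inner boundary to the perlite/nickel alloy interface, ΣR_partial = 0.1727 K/W.
T_interface = T_in − Q·ΣR_partial = 147 °C − (652.6)(0.1727) = 34.3 °C

T = 34.3 °C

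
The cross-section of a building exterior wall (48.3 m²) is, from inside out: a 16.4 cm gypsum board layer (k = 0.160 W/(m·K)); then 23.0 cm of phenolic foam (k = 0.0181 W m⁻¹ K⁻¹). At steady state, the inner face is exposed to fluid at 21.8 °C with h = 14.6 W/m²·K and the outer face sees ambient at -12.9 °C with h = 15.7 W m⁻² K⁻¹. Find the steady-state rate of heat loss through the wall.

Series thermal resistances, inner to outer:
  R_conv,in = 1/(hA) = 1/(14.6·48.3) = 0.001418 K/W
  R_gypsum board = L/(kA) = 0.164/(0.160·48.3) = 0.02122 K/W
  R_phenolic foam = L/(kA) = 0.230/(0.0181·48.3) = 0.2631 K/W
  R_conv,out = 1/(hA) = 1/(15.7·48.3) = 0.001319 K/W
ΣR = 0.001418 + 0.02122 + 0.2631 + 0.001319 = 0.2871 K/W
Q = ΔT/ΣR = (21.8 °C − -12.9 °C)/0.2871 = 121 W

Q = 121 W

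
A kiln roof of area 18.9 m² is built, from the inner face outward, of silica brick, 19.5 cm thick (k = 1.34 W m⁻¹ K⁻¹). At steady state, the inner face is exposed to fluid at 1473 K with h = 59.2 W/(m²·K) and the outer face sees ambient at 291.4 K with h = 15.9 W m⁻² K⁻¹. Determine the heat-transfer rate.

Series thermal resistances, inner to outer:
  R_conv,in = 1/(hA) = 1/(59.2·18.9) = 8.938×10^-4 K/W
  R_silica brick = L/(kA) = 0.195/(1.34·18.9) = 0.007700 K/W
  R_conv,out = 1/(hA) = 1/(15.9·18.9) = 0.003328 K/W
ΣR = 8.938×10^-4 + 0.007700 + 0.003328 = 0.01192 K/W
Q = ΔT/ΣR = (1473 K − 291.4 K)/0.01192 = 99100 W

Q = 99100 W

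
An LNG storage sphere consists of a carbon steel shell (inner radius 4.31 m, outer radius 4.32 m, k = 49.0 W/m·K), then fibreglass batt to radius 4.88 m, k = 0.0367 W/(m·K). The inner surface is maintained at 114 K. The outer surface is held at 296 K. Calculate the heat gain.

Treat each layer as a resistance in series:
  R_carbon steel = (1/4.31 − 1/4.32)/(4πk) = 5.371×10^-4/(4π·49.0) = 8.722×10^-7 K/W
  R_fibreglass batt = (1/4.32 − 1/4.88)/(4πk) = 0.02656/(4π·0.0367) = 0.05760 K/W
ΣR = 8.722×10^-7 + 0.05760 = 0.05760 K/W
Q = ΔT/ΣR = (114 K − 296 K)/0.05760 = -3160 W
(Negative Q ⇒ heat flows inward; heat gain = 3160 W.)

Q = 3.16 kW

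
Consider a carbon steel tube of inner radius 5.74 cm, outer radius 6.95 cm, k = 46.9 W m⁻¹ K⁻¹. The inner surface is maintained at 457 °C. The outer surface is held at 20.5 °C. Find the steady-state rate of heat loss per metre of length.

Q' = 6.72×10^5 W/m

Q' = 2πk·ΔT/ln(r₂/r₁) = 2π × 46.9 × 436.5 / ln(0.0695/0.0574) = 6.72×10^5 W/m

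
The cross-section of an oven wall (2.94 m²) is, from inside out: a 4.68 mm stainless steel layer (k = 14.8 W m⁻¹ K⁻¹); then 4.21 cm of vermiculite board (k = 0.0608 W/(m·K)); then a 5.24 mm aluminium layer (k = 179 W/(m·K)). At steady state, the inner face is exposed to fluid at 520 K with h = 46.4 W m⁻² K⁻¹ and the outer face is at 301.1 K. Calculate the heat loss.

Series thermal resistances, inner to outer:
  R_conv,in = 1/(hA) = 1/(46.4·2.94) = 0.007331 K/W
  R_stainless steel = L/(kA) = 0.00468/(14.8·2.94) = 1.076×10^-4 K/W
  R_vermiculite board = L/(kA) = 0.0421/(0.0608·2.94) = 0.2355 K/W
  R_aluminium = L/(kA) = 0.00524/(179·2.94) = 9.957×10^-6 K/W
ΣR = 0.007331 + 1.076×10^-4 + 0.2355 + 9.957×10^-6 = 0.2429 K/W
Q = ΔT/ΣR = (520 K − 301.1 K)/0.2429 = 901 W

Q = 901 W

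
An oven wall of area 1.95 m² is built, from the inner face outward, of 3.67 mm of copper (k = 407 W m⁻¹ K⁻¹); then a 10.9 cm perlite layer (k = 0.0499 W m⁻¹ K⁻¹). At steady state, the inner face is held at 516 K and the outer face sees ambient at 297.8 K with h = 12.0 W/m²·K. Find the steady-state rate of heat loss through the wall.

Resistance network (inner→outer):
  R_copper = L/(kA) = 0.00367/(407·1.95) = 4.624×10^-6 K/W
  R_perlite = L/(kA) = 0.109/(0.0499·1.95) = 1.120 K/W
  R_conv,out = 1/(hA) = 1/(12.0·1.95) = 0.04274 K/W
ΣR = 4.624×10^-6 + 1.120 + 0.04274 = 1.163 K/W
Q = ΔT/ΣR = (516 K − 297.8 K)/1.163 = 188 W

Q = 188 W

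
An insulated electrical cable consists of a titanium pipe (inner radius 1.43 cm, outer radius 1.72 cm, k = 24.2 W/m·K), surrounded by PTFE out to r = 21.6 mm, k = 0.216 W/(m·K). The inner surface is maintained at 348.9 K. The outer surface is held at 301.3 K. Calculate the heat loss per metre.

Resistance network (inner→outer):
  R'_titanium = ln(0.0172/0.0143)/(2πk) = 0.1846/(2π·24.2) = 0.001214 m·K/W
  R'_PTFE = ln(0.0216/0.0172)/(2πk) = 0.2278/(2π·0.216) = 0.1678 m·K/W
ΣR = 0.001214 + 0.1678 = 0.1690 m·K/W
Q' = ΔT/ΣR = (348.9 K − 301.3 K)/0.1690 = 282 W/m

Q' = 282 W/m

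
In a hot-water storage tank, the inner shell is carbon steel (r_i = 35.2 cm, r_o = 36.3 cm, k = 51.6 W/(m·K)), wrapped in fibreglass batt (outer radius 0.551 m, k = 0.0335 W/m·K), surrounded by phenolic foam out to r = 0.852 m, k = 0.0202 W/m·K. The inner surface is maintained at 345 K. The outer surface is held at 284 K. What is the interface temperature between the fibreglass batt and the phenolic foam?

Treat each layer as a resistance in series:
  R_carbon steel = (1/0.352 − 1/0.363)/(4πk) = 0.08609/(4π·51.6) = 1.328×10^-4 K/W
  R_fibreglass batt = (1/0.363 − 1/0.551)/(4πk) = 0.9399/(4π·0.0335) = 2.233 K/W
  R_phenolic foam = (1/0.551 − 1/0.852)/(4πk) = 0.6412/(4π·0.0202) = 2.526 K/W
ΣR = 1.328×10^-4 + 2.233 + 2.526 = 4.759 K/W
Q = ΔT/ΣR = (345 K − 284 K)/4.759 = 12.82 W
From the inner boundary to the fibreglass batt/phenolic foam interface, ΣR_partial = 2.233 K/W.
T_interface = T_in − Q·ΣR_partial = 345 K − (12.82)(2.233) = 316.4 K

T = 316.4 K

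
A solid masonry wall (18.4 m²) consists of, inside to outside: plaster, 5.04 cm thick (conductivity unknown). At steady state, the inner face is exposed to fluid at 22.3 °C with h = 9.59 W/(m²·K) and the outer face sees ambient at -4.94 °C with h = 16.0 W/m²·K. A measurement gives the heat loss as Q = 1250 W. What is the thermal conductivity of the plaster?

k = 0.215 W/m·K

ΣR = ΔT/Q = |22.3 − -4.94|/1250 = 0.02179 K/W
Known resistances:
  R_conv,in = 1/(hA) = 1/(9.59·18.4) = 0.005667 K/W
  R_conv,out = 1/(hA) = 1/(16.0·18.4) = 0.003397 K/W
R_plaster = ΣR − ΣR_known = 0.02179 − 0.009064 = 0.01273 K/W
L/(kA) = 0.01273 ⇒ k = 0.0504/(0.01273·18.4) = 0.215 W/m·K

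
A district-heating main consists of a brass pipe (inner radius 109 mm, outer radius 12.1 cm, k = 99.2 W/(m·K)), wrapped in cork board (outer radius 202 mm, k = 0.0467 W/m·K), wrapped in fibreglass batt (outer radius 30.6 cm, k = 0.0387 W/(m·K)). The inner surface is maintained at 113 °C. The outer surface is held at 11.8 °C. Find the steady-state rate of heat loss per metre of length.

Q' = 29.3 W/m

Treat each layer as a resistance in series:
  R'_brass = ln(0.121/0.109)/(2πk) = 0.1044/(2π·99.2) = 1.676×10^-4 m·K/W
  R'_cork board = ln(0.202/0.121)/(2πk) = 0.5125/(2π·0.0467) = 1.747 m·K/W
  R'_fibreglass batt = ln(0.306/0.202)/(2πk) = 0.4153/(2π·0.0387) = 1.708 m·K/W
ΣR = 1.676×10^-4 + 1.747 + 1.708 = 3.455 m·K/W
Q' = ΔT/ΣR = (113 °C − 11.8 °C)/3.455 = 29.3 W/m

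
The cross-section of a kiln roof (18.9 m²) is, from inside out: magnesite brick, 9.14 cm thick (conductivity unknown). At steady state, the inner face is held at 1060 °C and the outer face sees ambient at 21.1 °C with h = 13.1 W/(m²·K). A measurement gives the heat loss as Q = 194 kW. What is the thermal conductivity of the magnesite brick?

k = 3.67 W/m·K

ΣR = ΔT/Q = |1060 − 21.1|/1.94×10^5 = 0.005355 K/W
Known resistances:
  R_conv,out = 1/(hA) = 1/(13.1·18.9) = 0.004039 K/W
R_magnesite brick = ΣR − ΣR_known = 0.005355 − 0.004039 = 0.001316 K/W
L/(kA) = 0.001316 ⇒ k = 0.0914/(0.001316·18.9) = 3.67 W/m·K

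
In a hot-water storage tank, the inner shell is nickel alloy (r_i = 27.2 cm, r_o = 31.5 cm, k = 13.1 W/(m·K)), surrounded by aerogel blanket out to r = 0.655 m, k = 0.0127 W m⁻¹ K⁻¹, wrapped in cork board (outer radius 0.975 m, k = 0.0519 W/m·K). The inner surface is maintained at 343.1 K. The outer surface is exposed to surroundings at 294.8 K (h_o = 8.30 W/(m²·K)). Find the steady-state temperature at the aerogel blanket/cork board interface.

T = 298.2 K

Series thermal resistances, inner to outer:
  R_nickel alloy = (1/0.272 − 1/0.315)/(4πk) = 0.5019/(4π·13.1) = 0.003049 K/W
  R_aerogel blanket = (1/0.315 − 1/0.655)/(4πk) = 1.648/(4π·0.0127) = 10.33 K/W
  R_cork board = (1/0.655 − 1/0.975)/(4πk) = 0.5011/(4π·0.0519) = 0.7683 K/W
  R_conv,out = 1/(4πr²h) = 1/(4π·0.975²·8.30) = 0.01009 K/W
ΣR = 0.003049 + 10.33 + 0.7683 + 0.01009 = 11.11 K/W
Q = ΔT/ΣR = (343.1 K − 294.8 K)/11.11 = 4.347 W
From the inner boundary to the aerogel blanket/cork board interface, ΣR_partial = 10.33 K/W.
T_interface = T_in − Q·ΣR_partial = 343.1 K − (4.347)(10.33) = 298.2 K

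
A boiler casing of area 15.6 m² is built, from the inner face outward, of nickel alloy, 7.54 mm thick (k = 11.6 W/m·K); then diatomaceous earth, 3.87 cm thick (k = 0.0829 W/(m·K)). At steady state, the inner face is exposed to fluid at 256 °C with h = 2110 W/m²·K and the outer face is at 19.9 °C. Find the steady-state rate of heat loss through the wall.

Series thermal resistances, inner to outer:
  R_conv,in = 1/(hA) = 1/(2110·15.6) = 3.038×10^-5 K/W
  R_nickel alloy = L/(kA) = 0.00754/(11.6·15.6) = 4.167×10^-5 K/W
  R_diatomaceous earth = L/(kA) = 0.0387/(0.0829·15.6) = 0.02992 K/W
ΣR = 3.038×10^-5 + 4.167×10^-5 + 0.02992 = 0.02999 K/W
Q = ΔT/ΣR = (256 °C − 19.9 °C)/0.02999 = 7870 W

Q = 7.87 kW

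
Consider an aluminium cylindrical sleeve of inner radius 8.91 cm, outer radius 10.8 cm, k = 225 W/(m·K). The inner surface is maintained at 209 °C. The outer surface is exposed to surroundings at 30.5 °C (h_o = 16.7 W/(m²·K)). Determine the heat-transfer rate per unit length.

Series thermal resistances, inner to outer:
  R'_aluminium = ln(0.108/0.0891)/(2πk) = 0.1924/(2π·225) = 1.361×10^-4 m·K/W
  R'_conv,out = 1/(2πr h) = 1/(2π·0.108·16.7) = 0.08824 m·K/W
ΣR = 1.361×10^-4 + 0.08824 = 0.08838 m·K/W
Q' = ΔT/ΣR = (209 °C − 30.5 °C)/0.08838 = 2020 W/m

Q' = 2020 W/m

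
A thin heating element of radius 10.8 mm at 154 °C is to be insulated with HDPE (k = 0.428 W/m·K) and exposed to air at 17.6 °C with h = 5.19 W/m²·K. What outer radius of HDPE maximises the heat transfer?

For a cylinder, r_cr = k_ins/h = 0.428/5.19 = 0.0825 m = 8.25 cm

r_cr = 8.25 cm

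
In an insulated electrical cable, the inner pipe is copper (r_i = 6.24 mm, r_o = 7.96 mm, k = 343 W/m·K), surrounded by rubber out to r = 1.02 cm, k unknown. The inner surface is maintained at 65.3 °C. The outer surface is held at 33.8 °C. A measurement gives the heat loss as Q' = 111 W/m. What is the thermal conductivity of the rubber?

k = 0.139 W/m·K

ΣR = ΔT/Q' = |65.3 − 33.8|/111 = 0.2838 m·K/W
Known resistances:
  R'_copper = ln(0.00796/0.00624)/(2πk) = 0.2434/(2π·343) = 1.130×10^-4 m·K/W
R_rubber = ΣR − ΣR_known = 0.2838 − 1.130×10^-4 = 0.2837 m·K/W
ln(r₂/r₁)/(2πk) = 0.2837 ⇒ k = 0.2480/(2π·0.2837) = 0.139 W/m·K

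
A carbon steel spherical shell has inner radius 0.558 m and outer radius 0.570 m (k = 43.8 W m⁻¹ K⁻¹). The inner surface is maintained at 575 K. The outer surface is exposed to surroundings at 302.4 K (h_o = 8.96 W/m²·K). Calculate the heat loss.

Treat each layer as a resistance in series:
  R_carbon steel = (1/0.558 − 1/0.570)/(4πk) = 0.03773/(4π·43.8) = 6.855×10^-5 K/W
  R_conv,out = 1/(4πr²h) = 1/(4π·0.570²·8.96) = 0.02734 K/W
ΣR = 6.855×10^-5 + 0.02734 = 0.02741 K/W
Q = ΔT/ΣR = (575 K − 302.4 K)/0.02741 = 9950 W

Q = 9.95 kW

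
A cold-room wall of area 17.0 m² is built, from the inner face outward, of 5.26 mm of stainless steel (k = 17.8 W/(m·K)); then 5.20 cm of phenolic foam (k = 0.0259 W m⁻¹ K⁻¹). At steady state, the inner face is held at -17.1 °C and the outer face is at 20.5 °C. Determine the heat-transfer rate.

Series thermal resistances, inner to outer:
  R_stainless steel = L/(kA) = 0.00526/(17.8·17.0) = 1.738×10^-5 K/W
  R_phenolic foam = L/(kA) = 0.0520/(0.0259·17.0) = 0.1181 K/W
ΣR = 1.738×10^-5 + 0.1181 = 0.1181 K/W
Q = ΔT/ΣR = (-17.1 °C − 20.5 °C)/0.1181 = -318 W
(Negative Q ⇒ heat flows inward; heat gain = 318 W.)

Q = 318 W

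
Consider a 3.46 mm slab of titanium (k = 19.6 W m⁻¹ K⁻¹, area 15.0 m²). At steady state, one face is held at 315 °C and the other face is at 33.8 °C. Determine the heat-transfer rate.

Q = kA·ΔT/L = 19.6 × 15.0 × |315 °C − 33.8 °C| / 0.00346 = 2.39×10^7 W

Q = 2.39×10^7 W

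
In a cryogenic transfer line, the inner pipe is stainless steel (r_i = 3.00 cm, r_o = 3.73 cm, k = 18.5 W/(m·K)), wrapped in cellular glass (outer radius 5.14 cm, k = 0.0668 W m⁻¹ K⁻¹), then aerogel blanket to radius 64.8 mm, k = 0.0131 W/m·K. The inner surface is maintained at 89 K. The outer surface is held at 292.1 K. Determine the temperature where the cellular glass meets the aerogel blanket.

T = 132 K

Resistance network (inner→outer):
  R'_stainless steel = ln(0.0373/0.0300)/(2πk) = 0.2178/(2π·18.5) = 0.001874 m·K/W
  R'_cellular glass = ln(0.0514/0.0373)/(2πk) = 0.3206/(2π·0.0668) = 0.7640 m·K/W
  R'_aerogel blanket = ln(0.0648/0.0514)/(2πk) = 0.2317/(2π·0.0131) = 2.815 m·K/W
ΣR = 0.001874 + 0.7640 + 2.815 = 3.581 m·K/W
Q' = ΔT/ΣR = (89 K − 292.1 K)/3.581 = -56.72 W/m
From the inner boundary to the cellular glass/aerogel blanket interface, ΣR_partial = 0.7659 m·K/W.
T_interface = T_in − Q'·ΣR_partial = 89 K − (-56.72)(0.7659) = 132 K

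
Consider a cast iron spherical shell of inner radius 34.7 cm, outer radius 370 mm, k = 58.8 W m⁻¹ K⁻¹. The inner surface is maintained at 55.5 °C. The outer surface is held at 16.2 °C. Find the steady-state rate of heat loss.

Q = 4πk·ΔT/(1/r₁ − 1/r₂) = 4π × 58.8 × 39.3 / (1/0.347 − 1/0.370) = 1.62×10^5 W

Q = 1.62×10^5 W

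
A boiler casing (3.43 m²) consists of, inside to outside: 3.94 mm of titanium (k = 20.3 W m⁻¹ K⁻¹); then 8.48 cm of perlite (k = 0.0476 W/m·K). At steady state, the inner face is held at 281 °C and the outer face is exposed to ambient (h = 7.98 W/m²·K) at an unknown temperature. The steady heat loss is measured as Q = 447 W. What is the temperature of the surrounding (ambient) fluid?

T_out = 32.5 °C

Sum the resistances:
  R_titanium = L/(kA) = 0.00394/(20.3·3.43) = 5.659×10^-5 K/W
  R_perlite = L/(kA) = 0.0848/(0.0476·3.43) = 0.5194 K/W
  R_conv,out = 1/(hA) = 1/(7.98·3.43) = 0.03653 K/W
ΣR = 0.5560 K/W
ΔT = Q·ΣR = 447 × 0.5560 = 248.5 K
Heat flows outward, so T_out = T_in − ΔT = 281 − 248.5 = 32.5 °C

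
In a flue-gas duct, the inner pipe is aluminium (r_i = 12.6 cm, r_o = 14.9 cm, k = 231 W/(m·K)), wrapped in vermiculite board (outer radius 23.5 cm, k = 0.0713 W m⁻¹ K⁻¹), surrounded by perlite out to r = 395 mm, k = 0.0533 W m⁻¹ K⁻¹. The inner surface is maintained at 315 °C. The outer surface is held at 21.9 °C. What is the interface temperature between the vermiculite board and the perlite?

Resistance network (inner→outer):
  R'_aluminium = ln(0.149/0.126)/(2πk) = 0.1677/(2π·231) = 1.155×10^-4 m·K/W
  R'_vermiculite board = ln(0.235/0.149)/(2πk) = 0.4556/(2π·0.0713) = 1.017 m·K/W
  R'_perlite = ln(0.395/0.235)/(2πk) = 0.5193/(2π·0.0533) = 1.551 m·K/W
ΣR = 1.155×10^-4 + 1.017 + 1.551 = 2.568 m·K/W
Q' = ΔT/ΣR = (315 °C − 21.9 °C)/2.568 = 114.1 W/m
From the inner boundary to the vermiculite board/perlite interface, ΣR_partial = 1.017 m·K/W.
T_interface = T_in − Q'·ΣR_partial = 315 °C − (114.1)(1.017) = 199 °C

T = 199 °C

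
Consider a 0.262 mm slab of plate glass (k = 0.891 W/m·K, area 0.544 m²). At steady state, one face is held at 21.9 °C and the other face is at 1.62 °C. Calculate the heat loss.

Q = 37.5 kW

Q = kA·ΔT/L = 0.891 × 0.544 × |21.9 °C − 1.62 °C| / 2.62×10^-4 = 37500 W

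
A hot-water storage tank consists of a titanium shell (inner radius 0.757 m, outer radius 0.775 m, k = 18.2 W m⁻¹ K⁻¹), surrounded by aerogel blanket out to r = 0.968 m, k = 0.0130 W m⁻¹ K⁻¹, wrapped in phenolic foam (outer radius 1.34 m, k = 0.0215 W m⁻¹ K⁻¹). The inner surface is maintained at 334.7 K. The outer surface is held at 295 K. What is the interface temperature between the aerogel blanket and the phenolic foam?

T = 311.0 K

Treat each layer as a resistance in series:
  R_titanium = (1/0.757 − 1/0.775)/(4πk) = 0.03068/(4π·18.2) = 1.342×10^-4 K/W
  R_aerogel blanket = (1/0.775 − 1/0.968)/(4πk) = 0.2573/(4π·0.0130) = 1.575 K/W
  R_phenolic foam = (1/0.968 − 1/1.34)/(4πk) = 0.2868/(4π·0.0215) = 1.061 K/W
ΣR = 1.342×10^-4 + 1.575 + 1.061 = 2.636 K/W
Q = ΔT/ΣR = (334.7 K − 295 K)/2.636 = 15.06 W
From the inner boundary to the aerogel blanket/phenolic foam interface, ΣR_partial = 1.575 K/W.
T_interface = T_in − Q·ΣR_partial = 334.7 K − (15.06)(1.575) = 311.0 K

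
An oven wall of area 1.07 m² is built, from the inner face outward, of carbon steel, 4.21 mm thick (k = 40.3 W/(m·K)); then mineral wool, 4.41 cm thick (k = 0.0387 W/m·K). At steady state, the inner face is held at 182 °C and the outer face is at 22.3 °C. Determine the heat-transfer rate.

Series thermal resistances, inner to outer:
  R_carbon steel = L/(kA) = 0.00421/(40.3·1.07) = 9.763×10^-5 K/W
  R_mineral wool = L/(kA) = 0.0441/(0.0387·1.07) = 1.065 K/W
ΣR = 9.763×10^-5 + 1.065 = 1.065 K/W
Q = ΔT/ΣR = (182 °C − 22.3 °C)/1.065 = 150 W

Q = 150 W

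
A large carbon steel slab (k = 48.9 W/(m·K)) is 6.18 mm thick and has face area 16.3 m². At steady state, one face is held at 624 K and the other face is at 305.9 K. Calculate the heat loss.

Q = kA·ΔT/L = 48.9 × 16.3 × |624 K − 305.9 K| / 0.00618 = 4.10×10^7 W

Q = 41000 kW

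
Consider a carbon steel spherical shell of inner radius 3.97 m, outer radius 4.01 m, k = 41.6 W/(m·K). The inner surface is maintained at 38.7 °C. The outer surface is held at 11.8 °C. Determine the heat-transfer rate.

Q = 4πk·ΔT/(1/r₁ − 1/r₂) = 4π × 41.6 × 26.9 / (1/3.97 − 1/4.01) = 5.60×10^6 W

Q = 5600 kW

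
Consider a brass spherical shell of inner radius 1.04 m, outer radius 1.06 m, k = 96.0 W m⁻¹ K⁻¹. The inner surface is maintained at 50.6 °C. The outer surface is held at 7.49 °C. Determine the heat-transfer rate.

Q = 2.87×10^6 W

Q = 4πk·ΔT/(1/r₁ − 1/r₂) = 4π × 96.0 × 43.11 / (1/1.04 − 1/1.06) = 2.87×10^6 W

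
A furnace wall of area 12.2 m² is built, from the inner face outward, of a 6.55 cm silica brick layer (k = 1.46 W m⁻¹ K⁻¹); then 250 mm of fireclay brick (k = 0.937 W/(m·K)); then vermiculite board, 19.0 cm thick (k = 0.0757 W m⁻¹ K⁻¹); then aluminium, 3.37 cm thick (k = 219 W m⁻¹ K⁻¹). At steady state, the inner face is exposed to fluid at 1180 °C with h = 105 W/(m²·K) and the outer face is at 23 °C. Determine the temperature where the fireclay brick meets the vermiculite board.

T = 1049 °C

Series thermal resistances, inner to outer:
  R_conv,in = 1/(hA) = 1/(105·12.2) = 7.806×10^-4 K/W
  R_silica brick = L/(kA) = 0.0655/(1.46·12.2) = 0.003677 K/W
  R_fireclay brick = L/(kA) = 0.250/(0.937·12.2) = 0.02187 K/W
  R_vermiculite board = L/(kA) = 0.190/(0.0757·12.2) = 0.2057 K/W
  R_aluminium = L/(kA) = 0.0337/(219·12.2) = 1.261×10^-5 K/W
ΣR = 7.806×10^-4 + 0.003677 + 0.02187 + 0.2057 + 1.261×10^-5 = 0.2320 K/W
Q = ΔT/ΣR = (1180 °C − 23 °C)/0.2320 = 4987 W
From the inner boundary to the fireclay brick/vermiculite board interface, ΣR_partial = 0.02633 K/W.
T_interface = T_in − Q·ΣR_partial = 1180 °C − (4987)(0.02633) = 1049 °C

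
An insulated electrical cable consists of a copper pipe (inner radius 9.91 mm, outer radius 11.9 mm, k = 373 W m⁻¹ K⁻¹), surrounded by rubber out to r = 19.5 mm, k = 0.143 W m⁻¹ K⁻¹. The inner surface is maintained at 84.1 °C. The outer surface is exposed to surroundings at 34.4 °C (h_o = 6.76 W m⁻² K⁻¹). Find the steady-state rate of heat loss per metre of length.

Resistance network (inner→outer):
  R'_copper = ln(0.0119/0.00991)/(2πk) = 0.1830/(2π·373) = 7.808×10^-5 m·K/W
  R'_rubber = ln(0.0195/0.0119)/(2πk) = 0.4939/(2π·0.143) = 0.5497 m·K/W
  R'_conv,out = 1/(2πr h) = 1/(2π·0.0195·6.76) = 1.207 m·K/W
ΣR = 7.808×10^-5 + 0.5497 + 1.207 = 1.757 m·K/W
Q' = ΔT/ΣR = (84.1 °C − 34.4 °C)/1.757 = 28.3 W/m

Q' = 28.3 W/m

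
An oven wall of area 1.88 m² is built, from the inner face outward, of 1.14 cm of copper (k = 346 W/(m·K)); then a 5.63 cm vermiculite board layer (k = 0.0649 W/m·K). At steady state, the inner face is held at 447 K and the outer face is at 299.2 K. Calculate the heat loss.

Series thermal resistances, inner to outer:
  R_copper = L/(kA) = 0.0114/(346·1.88) = 1.753×10^-5 K/W
  R_vermiculite board = L/(kA) = 0.0563/(0.0649·1.88) = 0.4614 K/W
ΣR = 1.753×10^-5 + 0.4614 = 0.4614 K/W
Q = ΔT/ΣR = (447 K − 299.2 K)/0.4614 = 320 W

Q = 320 W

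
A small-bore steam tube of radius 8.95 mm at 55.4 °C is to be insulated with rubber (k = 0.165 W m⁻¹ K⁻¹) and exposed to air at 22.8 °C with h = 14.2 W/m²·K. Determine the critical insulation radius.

r_cr = 1.16 cm

For a cylinder, r_cr = k_ins/h = 0.165/14.2 = 0.0116 m = 1.16 cm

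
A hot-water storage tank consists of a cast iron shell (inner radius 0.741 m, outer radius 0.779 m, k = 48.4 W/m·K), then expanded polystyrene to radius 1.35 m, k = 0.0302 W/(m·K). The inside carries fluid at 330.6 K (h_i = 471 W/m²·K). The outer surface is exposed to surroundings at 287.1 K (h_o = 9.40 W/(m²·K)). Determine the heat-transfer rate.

Treat each layer as a resistance in series:
  R_conv,in = 1/(4πr²h) = 1/(4π·0.741²·471) = 3.077×10^-4 K/W
  R_cast iron = (1/0.741 − 1/0.779)/(4πk) = 0.06583/(4π·48.4) = 1.082×10^-4 K/W
  R_expanded polystyrene = (1/0.779 − 1/1.35)/(4πk) = 0.5430/(4π·0.0302) = 1.431 K/W
  R_conv,out = 1/(4πr²h) = 1/(4π·1.35²·9.40) = 0.004645 K/W
ΣR = 3.077×10^-4 + 1.082×10^-4 + 1.431 + 0.004645 = 1.436 K/W
Q = ΔT/ΣR = (330.6 K − 287.1 K)/1.436 = 30.3 W

Q = 30.3 W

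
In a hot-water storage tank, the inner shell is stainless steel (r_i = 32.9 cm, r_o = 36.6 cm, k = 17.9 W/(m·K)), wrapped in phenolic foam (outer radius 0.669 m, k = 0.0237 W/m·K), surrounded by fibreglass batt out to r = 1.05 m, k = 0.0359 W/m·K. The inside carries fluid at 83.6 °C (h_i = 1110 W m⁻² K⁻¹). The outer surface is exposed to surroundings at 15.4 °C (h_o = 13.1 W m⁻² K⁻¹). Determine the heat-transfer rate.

Series thermal resistances, inner to outer:
  R_conv,in = 1/(4πr²h) = 1/(4π·0.329²·1110) = 6.623×10^-4 K/W
  R_stainless steel = (1/0.329 − 1/0.366)/(4πk) = 0.3073/(4π·17.9) = 0.001366 K/W
  R_phenolic foam = (1/0.366 − 1/0.669)/(4πk) = 1.237/(4π·0.0237) = 4.155 K/W
  R_fibreglass batt = (1/0.669 − 1/1.05)/(4πk) = 0.5424/(4π·0.0359) = 1.202 K/W
  R_conv,out = 1/(4πr²h) = 1/(4π·1.05²·13.1) = 0.005510 K/W
ΣR = 6.623×10^-4 + 0.001366 + 4.155 + 1.202 + 0.005510 = 5.365 K/W
Q = ΔT/ΣR = (83.6 °C − 15.4 °C)/5.365 = 12.7 W

Q = 12.7 W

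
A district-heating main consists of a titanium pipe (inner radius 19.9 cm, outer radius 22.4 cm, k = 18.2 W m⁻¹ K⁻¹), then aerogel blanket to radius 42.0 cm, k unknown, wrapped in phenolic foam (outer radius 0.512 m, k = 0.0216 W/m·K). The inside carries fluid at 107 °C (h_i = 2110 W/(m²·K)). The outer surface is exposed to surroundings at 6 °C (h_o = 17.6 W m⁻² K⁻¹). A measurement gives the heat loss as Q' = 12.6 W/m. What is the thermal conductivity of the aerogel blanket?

ΣR = ΔT/Q' = |107 − 6|/12.6 = 8.016 m·K/W
Known resistances:
  R'_conv,in = 1/(2πr h) = 1/(2π·0.199·2110) = 3.790×10^-4 m·K/W
  R'_titanium = ln(0.224/0.199)/(2πk) = 0.1183/(2π·18.2) = 0.001035 m·K/W
  R'_phenolic foam = ln(0.512/0.420)/(2πk) = 0.1981/(2π·0.0216) = 1.459 m·K/W
  R'_conv,out = 1/(2πr h) = 1/(2π·0.512·17.6) = 0.01766 m·K/W
R_aerogel blanket = ΣR − ΣR_known = 8.016 − 1.478 = 6.538 m·K/W
ln(r₂/r₁)/(2πk) = 6.538 ⇒ k = 0.6286/(2π·6.538) = 0.0153 W/m·K

k = 0.0153 W/m·K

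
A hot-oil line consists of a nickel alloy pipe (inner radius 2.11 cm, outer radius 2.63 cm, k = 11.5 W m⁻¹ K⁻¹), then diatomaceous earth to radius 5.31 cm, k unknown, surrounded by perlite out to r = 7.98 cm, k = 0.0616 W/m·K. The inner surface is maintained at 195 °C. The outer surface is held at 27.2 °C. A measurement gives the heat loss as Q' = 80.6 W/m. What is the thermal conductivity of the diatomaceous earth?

k = 0.109 W/m·K

ΣR = ΔT/Q' = |195 − 27.2|/80.6 = 2.082 m·K/W
Known resistances:
  R'_nickel alloy = ln(0.0263/0.0211)/(2πk) = 0.2203/(2π·11.5) = 0.003049 m·K/W
  R'_perlite = ln(0.0798/0.0531)/(2πk) = 0.4073/(2π·0.0616) = 1.052 m·K/W
R_diatomaceous earth = ΣR − ΣR_known = 2.082 − 1.055 = 1.027 m·K/W
ln(r₂/r₁)/(2πk) = 1.027 ⇒ k = 0.7026/(2π·1.027) = 0.109 W/m·K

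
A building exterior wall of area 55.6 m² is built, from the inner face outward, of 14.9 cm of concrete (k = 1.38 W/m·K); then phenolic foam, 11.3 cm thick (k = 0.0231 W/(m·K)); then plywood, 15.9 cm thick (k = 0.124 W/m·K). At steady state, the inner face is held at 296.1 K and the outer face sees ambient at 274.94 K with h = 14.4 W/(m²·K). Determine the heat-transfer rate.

Q = 185 W

Treat each layer as a resistance in series:
  R_concrete = L/(kA) = 0.149/(1.38·55.6) = 0.001942 K/W
  R_phenolic foam = L/(kA) = 0.113/(0.0231·55.6) = 0.08798 K/W
  R_plywood = L/(kA) = 0.159/(0.124·55.6) = 0.02306 K/W
  R_conv,out = 1/(hA) = 1/(14.4·55.6) = 0.001249 K/W
ΣR = 0.001942 + 0.08798 + 0.02306 + 0.001249 = 0.1142 K/W
Q = ΔT/ΣR = (296.1 K − 274.94 K)/0.1142 = 185 W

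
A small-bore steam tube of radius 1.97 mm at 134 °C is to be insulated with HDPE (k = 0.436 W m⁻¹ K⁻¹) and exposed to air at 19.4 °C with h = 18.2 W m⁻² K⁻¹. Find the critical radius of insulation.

For a cylinder, r_cr = k_ins/h = 0.436/18.2 = 0.0240 m = 2.40 cm

r_cr = 2.40 cm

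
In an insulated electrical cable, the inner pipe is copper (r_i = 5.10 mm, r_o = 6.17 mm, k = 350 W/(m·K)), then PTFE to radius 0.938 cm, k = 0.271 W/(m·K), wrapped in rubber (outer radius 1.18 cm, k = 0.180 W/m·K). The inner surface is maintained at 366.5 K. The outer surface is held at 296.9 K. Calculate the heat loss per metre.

Series thermal resistances, inner to outer:
  R'_copper = ln(0.00617/0.00510)/(2πk) = 0.1905/(2π·350) = 8.661×10^-5 m·K/W
  R'_PTFE = ln(0.00938/0.00617)/(2πk) = 0.4189/(2π·0.271) = 0.2460 m·K/W
  R'_rubber = ln(0.0118/0.00938)/(2πk) = 0.2295/(2π·0.180) = 0.2029 m·K/W
ΣR = 8.661×10^-5 + 0.2460 + 0.2029 = 0.4490 m·K/W
Q' = ΔT/ΣR = (366.5 K − 296.9 K)/0.4490 = 155 W/m

Q' = 155 W/m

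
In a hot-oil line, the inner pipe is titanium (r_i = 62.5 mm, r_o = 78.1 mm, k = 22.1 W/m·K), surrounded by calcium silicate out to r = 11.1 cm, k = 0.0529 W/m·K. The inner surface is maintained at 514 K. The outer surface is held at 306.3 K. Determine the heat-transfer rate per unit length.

Q' = 196 W/m

Treat each layer as a resistance in series:
  R'_titanium = ln(0.0781/0.0625)/(2πk) = 0.2228/(2π·22.1) = 0.001605 m·K/W
  R'_calcium silicate = ln(0.111/0.0781)/(2πk) = 0.3515/(2π·0.0529) = 1.058 m·K/W
ΣR = 0.001605 + 1.058 = 1.060 m·K/W
Q' = ΔT/ΣR = (514 K − 306.3 K)/1.060 = 196 W/m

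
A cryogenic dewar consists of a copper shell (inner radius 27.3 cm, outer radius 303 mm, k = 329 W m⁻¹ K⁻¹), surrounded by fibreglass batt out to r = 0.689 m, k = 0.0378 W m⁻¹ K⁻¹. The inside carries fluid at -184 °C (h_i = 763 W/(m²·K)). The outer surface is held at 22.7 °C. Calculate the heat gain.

Treat each layer as a resistance in series:
  R_conv,in = 1/(4πr²h) = 1/(4π·0.273²·763) = 0.001399 K/W
  R_copper = (1/0.273 − 1/0.303)/(4πk) = 0.3627/(4π·329) = 8.772×10^-5 K/W
  R_fibreglass batt = (1/0.303 − 1/0.689)/(4πk) = 1.849/(4π·0.0378) = 3.892 K/W
ΣR = 0.001399 + 8.772×10^-5 + 3.892 = 3.893 K/W
Q = ΔT/ΣR = (-184 °C − 22.7 °C)/3.893 = -53.1 W
(Negative Q ⇒ heat flows inward; heat gain = 53.1 W.)

Q = 53.1 W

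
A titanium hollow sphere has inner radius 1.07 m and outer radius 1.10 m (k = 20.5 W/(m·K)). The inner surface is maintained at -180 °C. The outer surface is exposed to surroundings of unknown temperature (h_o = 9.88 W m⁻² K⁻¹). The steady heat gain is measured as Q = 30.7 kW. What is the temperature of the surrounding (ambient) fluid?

T_out = 27.4 °C

Sum the resistances:
  R_titanium = (1/1.07 − 1/1.10)/(4πk) = 0.02549/(4π·20.5) = 9.894×10^-5 K/W
  R_conv,out = 1/(4πr²h) = 1/(4π·1.10²·9.88) = 0.006657 K/W
ΣR = 0.006755 K/W
ΔT = Q·ΣR = 30700 × 0.006755 = 207.4 K
Heat flows inward, so T_out = T_in + ΔT = -180 + 207.4 = 27.4 °C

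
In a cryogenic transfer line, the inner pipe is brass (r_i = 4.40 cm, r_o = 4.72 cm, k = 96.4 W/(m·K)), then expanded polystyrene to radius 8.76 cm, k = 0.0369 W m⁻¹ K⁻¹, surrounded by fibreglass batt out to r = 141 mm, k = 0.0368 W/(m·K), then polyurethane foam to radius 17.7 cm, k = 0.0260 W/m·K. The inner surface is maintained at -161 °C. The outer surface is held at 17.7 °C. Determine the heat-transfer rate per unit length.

Q' = 29.2 W/m

Resistance network (inner→outer):
  R'_brass = ln(0.0472/0.0440)/(2πk) = 0.07020/(2π·96.4) = 1.159×10^-4 m·K/W
  R'_expanded polystyrene = ln(0.0876/0.0472)/(2πk) = 0.6184/(2π·0.0369) = 2.667 m·K/W
  R'_fibreglass batt = ln(0.141/0.0876)/(2πk) = 0.4760/(2π·0.0368) = 2.059 m·K/W
  R'_polyurethane foam = ln(0.177/0.141)/(2πk) = 0.2274/(2π·0.0260) = 1.392 m·K/W
ΣR = 1.159×10^-4 + 2.667 + 2.059 + 1.392 = 6.118 m·K/W
Q' = ΔT/ΣR = (-161 °C − 17.7 °C)/6.118 = -29.2 W/m
(Negative Q' ⇒ heat flows inward; heat gain = 29.2 W/m.)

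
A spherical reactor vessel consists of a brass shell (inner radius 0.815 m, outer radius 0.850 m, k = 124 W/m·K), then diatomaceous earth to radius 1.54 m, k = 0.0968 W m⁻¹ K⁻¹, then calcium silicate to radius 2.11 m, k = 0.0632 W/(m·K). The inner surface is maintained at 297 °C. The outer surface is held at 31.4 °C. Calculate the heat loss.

Q = 406 W

Series thermal resistances, inner to outer:
  R_brass = (1/0.815 − 1/0.850)/(4πk) = 0.05052/(4π·124) = 3.242×10^-5 K/W
  R_diatomaceous earth = (1/0.850 − 1/1.54)/(4πk) = 0.5271/(4π·0.0968) = 0.4333 K/W
  R_calcium silicate = (1/1.54 − 1/2.11)/(4πk) = 0.1754/(4π·0.0632) = 0.2209 K/W
ΣR = 3.242×10^-5 + 0.4333 + 0.2209 = 0.6542 K/W
Q = ΔT/ΣR = (297 °C − 31.4 °C)/0.6542 = 406 W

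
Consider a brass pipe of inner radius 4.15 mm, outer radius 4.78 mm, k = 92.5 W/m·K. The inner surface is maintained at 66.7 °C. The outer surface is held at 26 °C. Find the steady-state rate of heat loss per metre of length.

Q' = 167 kW/m

Q' = 2πk·ΔT/ln(r₂/r₁) = 2π × 92.5 × 40.7 / ln(0.00478/0.00415) = 1.67×10^5 W/m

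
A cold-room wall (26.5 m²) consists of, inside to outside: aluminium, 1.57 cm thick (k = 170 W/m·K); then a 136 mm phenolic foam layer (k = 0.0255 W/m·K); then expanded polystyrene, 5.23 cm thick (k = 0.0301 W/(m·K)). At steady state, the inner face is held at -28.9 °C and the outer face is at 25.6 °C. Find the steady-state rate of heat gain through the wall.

Q = 204 W

Resistance network (inner→outer):
  R_aluminium = L/(kA) = 0.0157/(170·26.5) = 3.485×10^-6 K/W
  R_phenolic foam = L/(kA) = 0.136/(0.0255·26.5) = 0.2013 K/W
  R_expanded polystyrene = L/(kA) = 0.0523/(0.0301·26.5) = 0.06557 K/W
ΣR = 3.485×10^-6 + 0.2013 + 0.06557 = 0.2669 K/W
Q = ΔT/ΣR = (-28.9 °C − 25.6 °C)/0.2669 = -204 W
(Negative Q ⇒ heat flows inward; heat gain = 204 W.)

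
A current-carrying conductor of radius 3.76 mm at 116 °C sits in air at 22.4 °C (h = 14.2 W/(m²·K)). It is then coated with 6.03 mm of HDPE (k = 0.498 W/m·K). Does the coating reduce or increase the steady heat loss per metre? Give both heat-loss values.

Critical radius for a cylinder: r_cr = k/h = 0.0351 m = 3.51 cm.
Outer radius after coating: r₂ = 0.00376 + 0.00603 = 0.00979 m.
Since r₁ < r_cr and r₂ ≤ r_cr, the coating moves toward the maximum at r_cr — heat loss rises.
Bare: R = 1/(2πr₁h) = 2.981 m·K/W; Q = 93.6/2.981 = 31.4 W/m.
Coated: R = R_cond + R_conv = 1.451 m·K/W; Q = 93.6/1.451 = 64.5 W/m.

increases: 31.4 → 64.5 W/m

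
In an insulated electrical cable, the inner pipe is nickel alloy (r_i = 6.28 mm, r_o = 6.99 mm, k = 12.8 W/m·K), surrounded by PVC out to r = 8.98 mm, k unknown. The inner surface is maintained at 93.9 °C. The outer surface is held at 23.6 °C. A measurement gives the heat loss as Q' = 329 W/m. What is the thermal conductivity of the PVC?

k = 0.188 W/m·K

ΣR = ΔT/Q' = |93.9 − 23.6|/329 = 0.2137 m·K/W
Known resistances:
  R'_nickel alloy = ln(0.00699/0.00628)/(2πk) = 0.1071/(2π·12.8) = 0.001332 m·K/W
R_PVC = ΣR − ΣR_known = 0.2137 − 0.001332 = 0.2124 m·K/W
ln(r₂/r₁)/(2πk) = 0.2124 ⇒ k = 0.2505/(2π·0.2124) = 0.188 W/m·K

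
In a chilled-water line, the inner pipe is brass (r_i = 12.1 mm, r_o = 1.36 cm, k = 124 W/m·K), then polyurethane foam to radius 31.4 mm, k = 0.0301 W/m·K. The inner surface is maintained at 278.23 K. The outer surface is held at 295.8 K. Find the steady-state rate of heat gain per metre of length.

Q' = 3.97 W/m

Series thermal resistances, inner to outer:
  R'_brass = ln(0.0136/0.0121)/(2πk) = 0.1169/(2π·124) = 1.500×10^-4 m·K/W
  R'_polyurethane foam = ln(0.0314/0.0136)/(2πk) = 0.8367/(2π·0.0301) = 4.424 m·K/W
ΣR = 1.500×10^-4 + 4.424 = 4.424 m·K/W
Q' = ΔT/ΣR = (278.23 K − 295.8 K)/4.424 = -3.97 W/m
(Negative Q' ⇒ heat flows inward; heat gain = 3.97 W/m.)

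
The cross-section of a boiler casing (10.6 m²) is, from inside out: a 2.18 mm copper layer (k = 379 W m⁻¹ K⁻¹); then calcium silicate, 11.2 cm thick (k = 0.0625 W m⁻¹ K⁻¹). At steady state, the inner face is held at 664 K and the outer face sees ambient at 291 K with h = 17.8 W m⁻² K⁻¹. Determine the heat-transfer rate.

Q = 2.14 kW

Series thermal resistances, inner to outer:
  R_copper = L/(kA) = 0.00218/(379·10.6) = 5.426×10^-7 K/W
  R_calcium silicate = L/(kA) = 0.112/(0.0625·10.6) = 0.1691 K/W
  R_conv,out = 1/(hA) = 1/(17.8·10.6) = 0.005300 K/W
ΣR = 5.426×10^-7 + 0.1691 + 0.005300 = 0.1744 K/W
Q = ΔT/ΣR = (664 K − 291 K)/0.1744 = 2140 W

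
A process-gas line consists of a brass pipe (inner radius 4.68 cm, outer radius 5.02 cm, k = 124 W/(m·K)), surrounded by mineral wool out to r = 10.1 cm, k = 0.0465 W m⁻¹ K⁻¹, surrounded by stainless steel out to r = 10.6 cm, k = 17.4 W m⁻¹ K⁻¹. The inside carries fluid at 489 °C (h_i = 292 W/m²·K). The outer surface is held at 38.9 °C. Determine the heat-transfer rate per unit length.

Treat each layer as a resistance in series:
  R'_conv,in = 1/(2πr h) = 1/(2π·0.0468·292) = 0.01165 m·K/W
  R'_brass = ln(0.0502/0.0468)/(2πk) = 0.07013/(2π·124) = 9.001×10^-5 m·K/W
  R'_mineral wool = ln(0.101/0.0502)/(2πk) = 0.6991/(2π·0.0465) = 2.393 m·K/W
  R'_stainless steel = ln(0.106/0.101)/(2πk) = 0.04832/(2π·17.4) = 4.420×10^-4 m·K/W
ΣR = 0.01165 + 9.001×10^-5 + 2.393 + 4.420×10^-4 = 2.405 m·K/W
Q' = ΔT/ΣR = (489 °C − 38.9 °C)/2.405 = 187 W/m

Q' = 187 W/m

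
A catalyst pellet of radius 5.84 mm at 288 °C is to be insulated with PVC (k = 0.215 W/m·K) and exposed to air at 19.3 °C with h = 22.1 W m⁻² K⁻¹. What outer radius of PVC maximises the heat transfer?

For a sphere, r_cr = 2k_ins/h = 2·0.215/22.1 = 0.0195 m = 1.95 cm

r_cr = 1.95 cm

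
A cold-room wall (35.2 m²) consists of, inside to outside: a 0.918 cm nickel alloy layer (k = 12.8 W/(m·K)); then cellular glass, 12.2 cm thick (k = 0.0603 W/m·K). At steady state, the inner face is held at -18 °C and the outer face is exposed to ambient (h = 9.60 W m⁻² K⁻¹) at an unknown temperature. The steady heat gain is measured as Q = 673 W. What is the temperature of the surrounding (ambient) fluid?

Series resistances:
  R_nickel alloy = L/(kA) = 0.00918/(12.8·35.2) = 2.037×10^-5 K/W
  R_cellular glass = L/(kA) = 0.122/(0.0603·35.2) = 0.05748 K/W
  R_conv,out = 1/(hA) = 1/(9.60·35.2) = 0.002959 K/W
ΣR = 0.06046 K/W
ΔT = Q·ΣR = 673 × 0.06046 = 40.69 K
Heat flows inward, so T_out = T_in + ΔT = -18 + 40.69 = 22.7 °C

T_out = 22.7 °C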